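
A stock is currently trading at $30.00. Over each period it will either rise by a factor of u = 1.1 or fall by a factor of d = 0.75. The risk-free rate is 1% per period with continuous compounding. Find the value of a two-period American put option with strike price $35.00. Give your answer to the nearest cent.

$5.10

Risk-neutral probability p = (e^0.01 − 0.75)/(1.1 − 0.75) = 0.2601/0.3500 = 0.7430
Terminal stock prices: S_uu = 36.3, S_ud = 24.75, S_dd = 16.88
Terminal payoffs (K − S): max(-1.3, 0) = 0, max(10.25, 0) = 10.25, max(18.12, 0) = 18.12
Node u (S = 33): continuation = e^(−0.01)·[0.7430·0.0000 + 0.2570·10.2500] = 2.6080; exercise value = 2.0000 ≤ continuation, so V_u = 2.6080
Node d (S = 22.5): continuation = e^(−0.01)·[0.7430·10.2500 + 0.2570·18.1250] = 12.1517; exercise value = 12.5000 > continuation, so V_d = 12.5000 (exercise)
Node 0 (S = 30): continuation = e^(−0.01)·[0.7430·2.6080 + 0.2570·12.5000] = 5.0990; exercise value = 5.0000 ≤ continuation, so V_0 = 5.0990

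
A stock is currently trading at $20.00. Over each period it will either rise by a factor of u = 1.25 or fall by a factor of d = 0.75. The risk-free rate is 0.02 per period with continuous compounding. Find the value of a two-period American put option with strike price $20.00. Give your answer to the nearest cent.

Risk-neutral probability p = (e^0.02 − 0.75)/(1.25 − 0.75) = 0.2702/0.5000 = 0.5404
Terminal stock prices: S_uu = 31.25, S_ud = 18.75, S_dd = 11.25
Terminal payoffs (K − S): max(-11.25, 0) = 0, max(1.25, 0) = 1.25, max(8.75, 0) = 8.75
Node u (S = 25): continuation = e^(−0.02)·[0.5404·0.0000 + 0.4596·1.2500] = 0.5631; exercise value = 0.0000 ≤ continuation, so V_u = 0.5631
Node d (S = 15): continuation = e^(−0.02)·[0.5404·1.2500 + 0.4596·8.7500] = 4.6040; exercise value = 5.0000 > continuation, so V_d = 5.0000 (exercise)
Node 0 (S = 20): continuation = e^(−0.02)·[0.5404·0.5631 + 0.4596·5.0000] = 2.5508; exercise value = 0.0000 ≤ continuation, so V_0 = 2.5508

$2.55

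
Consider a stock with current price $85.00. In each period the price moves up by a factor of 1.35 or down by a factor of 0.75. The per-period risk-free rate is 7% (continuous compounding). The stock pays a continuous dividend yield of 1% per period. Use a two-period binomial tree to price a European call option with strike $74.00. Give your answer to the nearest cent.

Per-period risk-free factor R = e^0.07 = 1.0725; dividend-adjusted growth = e^(0.07−0.01) = 1.0618.
Risk-neutral probability p = (1.0618 − 0.75)/(1.35 − 0.75) = 0.3118/0.6000 = 0.5197
Terminal stock prices: S_uu = 154.9, S_ud = 86.06, S_dd = 47.81
Terminal payoffs (S − K): max(80.91, 0) = 80.91, max(12.06, 0) = 12.06, max(-26.19, 0) = 0
Node u (S = 114.8): V_u = e^(−0.07)·[0.5197·80.9125 + 0.4803·12.0625] = 44.6111
Node d (S = 63.75): V_d = e^(−0.07)·[0.5197·12.0625 + 0.4803·0.0000] = 5.8454
Node 0 (S = 85): V_0 = e^(−0.07)·[0.5197·44.6111 + 0.4803·5.8454] = 24.2357

$24.24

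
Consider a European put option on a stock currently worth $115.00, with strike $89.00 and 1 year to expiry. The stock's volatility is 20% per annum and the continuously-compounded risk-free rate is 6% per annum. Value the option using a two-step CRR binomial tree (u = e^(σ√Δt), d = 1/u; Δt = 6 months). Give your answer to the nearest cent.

$0.40

CRR parameters: u = e^(σ√Δt) = e^(0.2·√0.5) = 1.1519, d = 1/u = 0.8681
Per-period rate: rΔt = 0.06·0.5 = 0.03, so R = e^0.03 = 1.0305
Risk-neutral probability p = (e^0.03 − 0.8681)/(1.1519 − 0.8681) = 0.1623/0.2838 = 0.5720
Terminal stock prices: S_uu = 152.6, S_ud = 115, S_dd = 86.67
Terminal payoffs (K − S): max(-63.59, 0) = 0, max(-26, 0) = 0, max(2.332, 0) = 2.332
Node u (S = 132.5): V_u = e^(−0.03)·[0.5720·0.0000 + 0.4280·0.0000] = 0.0000
Node d (S = 99.83): V_d = e^(−0.03)·[0.5720·0.0000 + 0.4280·2.3316] = 0.9684
Node 0 (S = 115): V_0 = e^(−0.03)·[0.5720·0.0000 + 0.4280·0.9684] = 0.4022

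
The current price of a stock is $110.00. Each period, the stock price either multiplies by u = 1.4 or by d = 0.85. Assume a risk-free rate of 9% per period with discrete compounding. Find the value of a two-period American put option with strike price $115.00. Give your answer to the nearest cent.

$11.12

Risk-neutral probability p = (1 + 0.09 − 0.85)/(1.4 − 0.85) = 0.2400/0.5500 = 0.4364
Terminal stock prices: S_uu = 215.6, S_ud = 130.9, S_dd = 79.47
Terminal payoffs (K − S): max(-100.6, 0) = 0, max(-15.9, 0) = 0, max(35.53, 0) = 35.53
Node u (S = 154): continuation = 1/1.09·[0.4364·0.0000 + 0.5636·0.0000] = 0.0000; exercise value = 0.0000 ≤ continuation, so V_u = 0.0000
Node d (S = 93.5): continuation = 1/1.09·[0.4364·0.0000 + 0.5636·35.5250] = 18.3699; exercise value = 21.5000 > continuation, so V_d = 21.5000 (exercise)
Node 0 (S = 110): continuation = 1/1.09·[0.4364·0.0000 + 0.5636·21.5000] = 11.1176; exercise value = 5.0000 ≤ continuation, so V_0 = 11.1176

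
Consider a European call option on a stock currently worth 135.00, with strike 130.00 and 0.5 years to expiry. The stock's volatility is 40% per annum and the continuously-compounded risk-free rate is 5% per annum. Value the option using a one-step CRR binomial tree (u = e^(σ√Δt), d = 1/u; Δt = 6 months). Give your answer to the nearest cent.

22.71

CRR parameters: u = e^(σ√Δt) = e^(0.4·√0.5) = 1.3269, d = 1/u = 0.7536
Per-period rate: rΔt = 0.05·0.5 = 0.025, so R = e^0.025 = 1.0253
Risk-neutral probability p = (e^0.025 − 0.7536)/(1.3269 − 0.7536) = 0.2717/0.5733 = 0.4739
Terminal stock prices: S_u = 179.1, S_d = 101.7
Terminal payoffs (S − K): max(49.13, 0) = 49.13, max(-28.26, 0) = 0
Node 0 (S = 135): V_0 = e^(−0.025)·[0.4739·49.1310 + 0.5261·0.0000] = 22.7091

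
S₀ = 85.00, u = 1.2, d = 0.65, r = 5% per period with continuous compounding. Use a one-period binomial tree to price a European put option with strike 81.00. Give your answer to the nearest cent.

6.62

Risk-neutral probability p = (e^0.05 − 0.65)/(1.2 − 0.65) = 0.4013/0.5500 = 0.7296
Terminal stock prices: S_u = 102, S_d = 55.25
Terminal payoffs (K − S): max(-21, 0) = 0, max(25.75, 0) = 25.75
Node 0 (S = 85): V_0 = e^(−0.05)·[0.7296·0.0000 + 0.2704·25.7500] = 6.6236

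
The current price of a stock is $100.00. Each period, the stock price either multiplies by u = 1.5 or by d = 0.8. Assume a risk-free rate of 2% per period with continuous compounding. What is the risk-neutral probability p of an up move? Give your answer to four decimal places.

p = 0.3146

Risk-neutral probability p = (e^0.02 − 0.8)/(1.5 − 0.8) = 0.2202/0.7000 = 0.3146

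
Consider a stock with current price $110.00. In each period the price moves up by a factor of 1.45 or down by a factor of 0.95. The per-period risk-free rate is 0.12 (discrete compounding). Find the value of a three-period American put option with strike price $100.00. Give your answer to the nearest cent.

$1.16

Risk-neutral probability p = (1 + 0.12 − 0.95)/(1.45 − 0.95) = 0.1700/0.5000 = 0.3400
Terminal stock prices: S_uuu = 335.3, S_uud = 219.7, S_udd = 143.9, S_ddd = 94.31
Terminal payoffs (K − S): max(-235.3, 0) = 0, max(-119.7, 0) = 0, max(-43.95, 0) = 0, max(5.689, 0) = 5.689
Node uu (S = 231.3): continuation = 1/1.12·[0.3400·0.0000 + 0.6600·0.0000] = 0.0000; exercise value = 0.0000 ≤ continuation, so V_uu = 0.0000
Node ud (S = 151.5): continuation = 1/1.12·[0.3400·0.0000 + 0.6600·0.0000] = 0.0000; exercise value = 0.0000 ≤ continuation, so V_ud = 0.0000
Node dd (S = 99.27): continuation = 1/1.12·[0.3400·0.0000 + 0.6600·5.6888] = 3.3523; exercise value = 0.7250 ≤ continuation, so V_dd = 3.3523
Node u (S = 159.5): continuation = 1/1.12·[0.3400·0.0000 + 0.6600·0.0000] = 0.0000; exercise value = 0.0000 ≤ continuation, so V_u = 0.0000
Node d (S = 104.5): continuation = 1/1.12·[0.3400·0.0000 + 0.6600·3.3523] = 1.9755; exercise value = 0.0000 ≤ continuation, so V_d = 1.9755
Node 0 (S = 110): continuation = 1/1.12·[0.3400·0.0000 + 0.6600·1.9755] = 1.1641; exercise value = 0.0000 ≤ continuation, so V_0 = 1.1641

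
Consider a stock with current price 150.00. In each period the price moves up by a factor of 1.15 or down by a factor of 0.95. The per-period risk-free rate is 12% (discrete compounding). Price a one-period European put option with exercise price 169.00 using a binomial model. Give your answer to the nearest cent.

3.55

Risk-neutral probability p = (1 + 0.12 − 0.95)/(1.15 − 0.95) = 0.1700/0.2000 = 0.8500
Terminal stock prices: S_u = 172.5, S_d = 142.5
Terminal payoffs (K − S): max(-3.5, 0) = 0, max(26.5, 0) = 26.5
Node 0 (S = 150): V_0 = 1/1.12·[0.8500·0.0000 + 0.1500·26.5000] = 3.5491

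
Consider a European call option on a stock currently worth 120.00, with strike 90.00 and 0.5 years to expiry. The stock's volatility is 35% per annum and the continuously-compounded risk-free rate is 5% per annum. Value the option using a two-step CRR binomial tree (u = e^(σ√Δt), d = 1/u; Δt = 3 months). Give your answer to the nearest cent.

33.59

CRR parameters: u = e^(σ√Δt) = e^(0.35·√0.25) = 1.1912, d = 1/u = 0.8395
Per-period rate: rΔt = 0.05·0.25 = 0.0125, so R = e^0.0125 = 1.0126
Risk-neutral probability p = (e^0.0125 − 0.8395)/(1.1912 − 0.8395) = 0.1731/0.3518 = 0.4921
Terminal stock prices: S_uu = 170.3, S_ud = 120, S_dd = 84.56
Terminal payoffs (S − K): max(80.29, 0) = 80.29, max(30, 0) = 30, max(-5.437, 0) = 0
Node u (S = 142.9): V_u = e^(−0.0125)·[0.4921·80.2881 + 0.5079·30.0000] = 54.0675
Node d (S = 100.7): V_d = e^(−0.0125)·[0.4921·30.0000 + 0.5079·0.0000] = 14.5801
Node 0 (S = 120): V_0 = e^(−0.0125)·[0.4921·54.0675 + 0.5079·14.5801] = 33.5900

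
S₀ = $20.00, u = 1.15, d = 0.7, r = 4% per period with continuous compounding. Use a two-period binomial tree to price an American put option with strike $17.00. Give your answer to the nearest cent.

$0.85

Risk-neutral probability p = (e^0.04 − 0.7)/(1.15 − 0.7) = 0.3408/0.4500 = 0.7574
Terminal stock prices: S_uu = 26.45, S_ud = 16.1, S_dd = 9.8
Terminal payoffs (K − S): max(-9.45, 0) = 0, max(0.9, 0) = 0.9, max(7.2, 0) = 7.2
Node u (S = 23): continuation = e^(−0.04)·[0.7574·0.0000 + 0.2426·0.9000] = 0.2098; exercise value = 0.0000 ≤ continuation, so V_u = 0.2098
Node d (S = 14): continuation = e^(−0.04)·[0.7574·0.9000 + 0.2426·7.2000] = 2.3334; exercise value = 3.0000 > continuation, so V_d = 3.0000 (exercise)
Node 0 (S = 20): continuation = e^(−0.04)·[0.7574·0.2098 + 0.2426·3.0000] = 0.8521; exercise value = 0.0000 ≤ continuation, so V_0 = 0.8521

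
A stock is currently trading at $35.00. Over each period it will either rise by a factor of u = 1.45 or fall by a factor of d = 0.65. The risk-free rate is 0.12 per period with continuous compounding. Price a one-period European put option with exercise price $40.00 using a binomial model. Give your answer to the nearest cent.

Risk-neutral probability p = (e^0.12 − 0.65)/(1.45 − 0.65) = 0.4775/0.8000 = 0.5969
Terminal stock prices: S_u = 50.75, S_d = 22.75
Terminal payoffs (K − S): max(-10.75, 0) = 0, max(17.25, 0) = 17.25
Node 0 (S = 35): V_0 = e^(−0.12)·[0.5969·0.0000 + 0.4031·17.2500] = 6.1676

$6.17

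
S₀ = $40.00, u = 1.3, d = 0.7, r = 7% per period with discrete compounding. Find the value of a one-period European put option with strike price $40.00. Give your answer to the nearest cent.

Risk-neutral probability p = (1 + 0.07 − 0.7)/(1.3 − 0.7) = 0.3700/0.6000 = 0.6167
Terminal stock prices: S_u = 52, S_d = 28
Terminal payoffs (K − S): max(-12, 0) = 0, max(12, 0) = 12
Node 0 (S = 40): V_0 = 1/1.07·[0.6167·0.0000 + 0.3833·12.0000] = 4.2991

$4.30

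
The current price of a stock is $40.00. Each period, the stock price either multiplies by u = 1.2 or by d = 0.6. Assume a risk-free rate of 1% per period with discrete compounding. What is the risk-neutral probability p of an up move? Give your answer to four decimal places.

Risk-neutral probability p = (1 + 0.01 − 0.6)/(1.2 − 0.6) = 0.4100/0.6000 = 0.6833

p = 0.6833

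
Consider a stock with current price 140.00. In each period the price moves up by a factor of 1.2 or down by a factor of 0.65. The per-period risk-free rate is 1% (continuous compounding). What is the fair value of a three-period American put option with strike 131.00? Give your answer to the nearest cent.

18.51

Risk-neutral probability p = (e^0.01 − 0.65)/(1.2 − 0.65) = 0.3601/0.5500 = 0.6546
Terminal stock prices: S_uuu = 241.9, S_uud = 131, S_udd = 70.98, S_ddd = 38.45
Terminal payoffs (K − S): max(-110.9, 0) = 0, max(-0.04, 0) = 0, max(60.02, 0) = 60.02, max(92.55, 0) = 92.55
Node uu (S = 201.6): continuation = e^(−0.01)·[0.6546·0.0000 + 0.3454·0.0000] = 0.0000; exercise value = 0.0000 ≤ continuation, so V_uu = 0.0000
Node ud (S = 109.2): continuation = e^(−0.01)·[0.6546·0.0000 + 0.3454·60.0200] = 20.5225; exercise value = 21.8000 > continuation, so V_ud = 21.8000 (exercise)
Node dd (S = 59.15): continuation = e^(−0.01)·[0.6546·60.0200 + 0.3454·92.5525] = 70.5465; exercise value = 71.8500 > continuation, so V_dd = 71.8500 (exercise)
Node u (S = 168): continuation = e^(−0.01)·[0.6546·0.0000 + 0.3454·21.8000] = 7.4540; exercise value = 0.0000 ≤ continuation, so V_u = 7.4540
Node d (S = 91): continuation = e^(−0.01)·[0.6546·21.8000 + 0.3454·71.8500] = 38.6965; exercise value = 40.0000 > continuation, so V_d = 40.0000 (exercise)
Node 0 (S = 140): continuation = e^(−0.01)·[0.6546·7.4540 + 0.3454·40.0000] = 18.5082; exercise value = 0.0000 ≤ continuation, so V_0 = 18.5082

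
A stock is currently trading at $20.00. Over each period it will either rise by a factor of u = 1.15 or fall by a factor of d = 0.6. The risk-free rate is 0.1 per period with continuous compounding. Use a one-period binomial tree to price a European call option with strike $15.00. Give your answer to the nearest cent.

$6.65

Risk-neutral probability p = (e^0.1 − 0.6)/(1.15 − 0.6) = 0.5052/0.5500 = 0.9185
Terminal stock prices: S_u = 23, S_d = 12
Terminal payoffs (S − K): max(8, 0) = 8, max(-3, 0) = 0
Node 0 (S = 20): V_0 = e^(−0.1)·[0.9185·8.0000 + 0.0815·0.0000] = 6.6487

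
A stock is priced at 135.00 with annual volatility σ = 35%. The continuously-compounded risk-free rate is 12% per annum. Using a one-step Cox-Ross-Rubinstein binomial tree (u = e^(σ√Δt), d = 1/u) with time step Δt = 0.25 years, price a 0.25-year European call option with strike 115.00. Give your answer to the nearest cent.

24.14

CRR parameters: u = e^(σ√Δt) = e^(0.35·√0.25) = 1.1912, d = 1/u = 0.8395
Per-period rate: rΔt = 0.12·0.25 = 0.03, so R = e^0.03 = 1.0305
Risk-neutral probability p = (e^0.03 − 0.8395)/(1.1912 − 0.8395) = 0.1910/0.3518 = 0.5429
Terminal stock prices: S_u = 160.8, S_d = 113.3
Terminal payoffs (S − K): max(45.82, 0) = 45.82, max(-1.673, 0) = 0
Node 0 (S = 135): V_0 = e^(−0.03)·[0.5429·45.8182 + 0.4571·0.0000] = 24.1410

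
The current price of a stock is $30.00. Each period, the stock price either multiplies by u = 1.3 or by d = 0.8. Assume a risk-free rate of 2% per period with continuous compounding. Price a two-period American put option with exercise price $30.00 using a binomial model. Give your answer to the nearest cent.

Risk-neutral probability p = (e^0.02 − 0.8)/(1.3 − 0.8) = 0.2202/0.5000 = 0.4404
Terminal stock prices: S_uu = 50.7, S_ud = 31.2, S_dd = 19.2
Terminal payoffs (K − S): max(-20.7, 0) = 0, max(-1.2, 0) = 0, max(10.8, 0) = 10.8
Node u (S = 39): continuation = e^(−0.02)·[0.4404·0.0000 + 0.5596·0.0000] = 0.0000; exercise value = 0.0000 ≤ continuation, so V_u = 0.0000
Node d (S = 24): continuation = e^(−0.02)·[0.4404·0.0000 + 0.5596·10.8000] = 5.9240; exercise value = 6.0000 > continuation, so V_d = 6.0000 (exercise)
Node 0 (S = 30): continuation = e^(−0.02)·[0.4404·0.0000 + 0.5596·6.0000] = 3.2911; exercise value = 0.0000 ≤ continuation, so V_0 = 3.2911

$3.29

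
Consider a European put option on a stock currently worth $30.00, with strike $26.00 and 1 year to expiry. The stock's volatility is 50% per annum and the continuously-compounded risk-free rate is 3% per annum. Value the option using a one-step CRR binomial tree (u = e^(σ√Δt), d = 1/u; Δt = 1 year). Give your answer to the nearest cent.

CRR parameters: u = e^(σ√Δt) = e^(0.5·√1) = 1.6487, d = 1/u = 0.6065
Per-period rate: rΔt = 0.03·1 = 0.03, so R = e^0.03 = 1.0305
Risk-neutral probability p = (e^0.03 − 0.6065)/(1.6487 − 0.6065) = 0.4239/1.0422 = 0.4068
Terminal stock prices: S_u = 49.46, S_d = 18.2
Terminal payoffs (K − S): max(-23.46, 0) = 0, max(7.804, 0) = 7.804
Node 0 (S = 30): V_0 = e^(−0.03)·[0.4068·0.0000 + 0.5932·7.8041] = 4.4928

$4.49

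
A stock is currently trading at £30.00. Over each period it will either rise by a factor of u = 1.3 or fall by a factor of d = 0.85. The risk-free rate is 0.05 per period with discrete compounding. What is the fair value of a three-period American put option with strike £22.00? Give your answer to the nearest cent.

Risk-neutral probability p = (1 + 0.05 − 0.85)/(1.3 − 0.85) = 0.2000/0.4500 = 0.4444
Terminal stock prices: S_uuu = 65.91, S_uud = 43.09, S_udd = 28.18, S_ddd = 18.42
Terminal payoffs (K − S): max(-43.91, 0) = 0, max(-21.09, 0) = 0, max(-6.177, 0) = 0, max(3.576, 0) = 3.576
Node uu (S = 50.7): continuation = 1/1.05·[0.4444·0.0000 + 0.5556·0.0000] = 0.0000; exercise value = 0.0000 ≤ continuation, so V_uu = 0.0000
Node ud (S = 33.15): continuation = 1/1.05·[0.4444·0.0000 + 0.5556·0.0000] = 0.0000; exercise value = 0.0000 ≤ continuation, so V_ud = 0.0000
Node dd (S = 21.67): continuation = 1/1.05·[0.4444·0.0000 + 0.5556·3.5763] = 1.8922; exercise value = 0.3250 ≤ continuation, so V_dd = 1.8922
Node u (S = 39): continuation = 1/1.05·[0.4444·0.0000 + 0.5556·0.0000] = 0.0000; exercise value = 0.0000 ≤ continuation, so V_u = 0.0000
Node d (S = 25.5): continuation = 1/1.05·[0.4444·0.0000 + 0.5556·1.8922] = 1.0012; exercise value = 0.0000 ≤ continuation, so V_d = 1.0012
Node 0 (S = 30): continuation = 1/1.05·[0.4444·0.0000 + 0.5556·1.0012] = 0.5297; exercise value = 0.0000 ≤ continuation, so V_0 = 0.5297

£0.53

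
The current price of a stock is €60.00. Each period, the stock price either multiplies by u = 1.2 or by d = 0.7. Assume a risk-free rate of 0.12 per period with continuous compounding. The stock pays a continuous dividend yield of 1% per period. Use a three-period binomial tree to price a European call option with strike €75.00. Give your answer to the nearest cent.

Per-period risk-free factor R = e^0.12 = 1.1275; dividend-adjusted growth = e^(0.12−0.01) = 1.1163.
Risk-neutral probability p = (1.1163 − 0.7)/(1.2 − 0.7) = 0.4163/0.5000 = 0.8326
Terminal stock prices: S_uuu = 103.7, S_uud = 60.48, S_udd = 35.28, S_ddd = 20.58
Terminal payoffs (S − K): max(28.68, 0) = 28.68, max(-14.52, 0) = 0, max(-39.72, 0) = 0, max(-54.42, 0) = 0
Node uu (S = 86.4): V_uu = e^(−0.12)·[0.8326·28.6800 + 0.1674·0.0000] = 21.1776
Node ud (S = 50.4): V_ud = e^(−0.12)·[0.8326·0.0000 + 0.1674·0.0000] = 0.0000
Node dd (S = 29.4): V_dd = e^(−0.12)·[0.8326·0.0000 + 0.1674·0.0000] = 0.0000
Node u (S = 72): V_u = e^(−0.12)·[0.8326·21.1776 + 0.1674·0.0000] = 15.6378
Node d (S = 42): V_d = e^(−0.12)·[0.8326·0.0000 + 0.1674·0.0000] = 0.0000
Node 0 (S = 60): V_0 = e^(−0.12)·[0.8326·15.6378 + 0.1674·0.0000] = 11.5471

€11.55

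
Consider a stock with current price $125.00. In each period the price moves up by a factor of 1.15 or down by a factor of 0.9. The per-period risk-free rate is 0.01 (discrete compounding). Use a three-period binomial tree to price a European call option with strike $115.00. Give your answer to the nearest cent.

Risk-neutral probability p = (1 + 0.01 − 0.9)/(1.15 − 0.9) = 0.1100/0.2500 = 0.4400
Terminal stock prices: S_uuu = 190.1, S_uud = 148.8, S_udd = 116.4, S_ddd = 91.13
Terminal payoffs (S − K): max(75.11, 0) = 75.11, max(33.78, 0) = 33.78, max(1.438, 0) = 1.438, max(-23.87, 0) = 0
Node uu (S = 165.3): V_uu = 1/1.01·[0.4400·75.1094 + 0.5600·33.7812] = 51.4511
Node ud (S = 129.4): V_ud = 1/1.01·[0.4400·33.7812 + 0.5600·1.4375] = 15.5136
Node dd (S = 101.2): V_dd = 1/1.01·[0.4400·1.4375 + 0.5600·0.0000] = 0.6262
Node u (S = 143.8): V_u = 1/1.01·[0.4400·51.4511 + 0.5600·15.5136] = 31.0160
Node d (S = 112.5): V_d = 1/1.01·[0.4400·15.5136 + 0.5600·0.6262] = 7.1056
Node 0 (S = 125): V_0 = 1/1.01·[0.4400·31.0160 + 0.5600·7.1056] = 17.4517

$17.45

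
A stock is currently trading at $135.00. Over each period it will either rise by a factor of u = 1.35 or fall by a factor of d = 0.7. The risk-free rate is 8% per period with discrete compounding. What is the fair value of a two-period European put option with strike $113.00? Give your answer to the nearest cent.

Risk-neutral probability p = (1 + 0.08 − 0.7)/(1.35 − 0.7) = 0.3800/0.6500 = 0.5846
Terminal stock prices: S_uu = 246, S_ud = 127.6, S_dd = 66.15
Terminal payoffs (K − S): max(-133, 0) = 0, max(-14.57, 0) = 0, max(46.85, 0) = 46.85
Node u (S = 182.2): V_u = 1/1.08·[0.5846·0.0000 + 0.4154·0.0000] = 0.0000
Node d (S = 94.5): V_d = 1/1.08·[0.5846·0.0000 + 0.4154·46.8500] = 18.0192
Node 0 (S = 135): V_0 = 1/1.08·[0.5846·0.0000 + 0.4154·18.0192] = 6.9305

$6.93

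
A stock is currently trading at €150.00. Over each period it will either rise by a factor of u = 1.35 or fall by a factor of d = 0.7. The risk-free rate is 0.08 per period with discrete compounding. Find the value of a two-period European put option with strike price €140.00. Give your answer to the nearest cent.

Risk-neutral probability p = (1 + 0.08 − 0.7)/(1.35 − 0.7) = 0.3800/0.6500 = 0.5846
Terminal stock prices: S_uu = 273.4, S_ud = 141.8, S_dd = 73.5
Terminal payoffs (K − S): max(-133.4, 0) = 0, max(-1.75, 0) = 0, max(66.5, 0) = 66.5
Node u (S = 202.5): V_u = 1/1.08·[0.5846·0.0000 + 0.4154·0.0000] = 0.0000
Node d (S = 105): V_d = 1/1.08·[0.5846·0.0000 + 0.4154·66.5000] = 25.5769
Node 0 (S = 150): V_0 = 1/1.08·[0.5846·0.0000 + 0.4154·25.5769] = 9.8373

€9.84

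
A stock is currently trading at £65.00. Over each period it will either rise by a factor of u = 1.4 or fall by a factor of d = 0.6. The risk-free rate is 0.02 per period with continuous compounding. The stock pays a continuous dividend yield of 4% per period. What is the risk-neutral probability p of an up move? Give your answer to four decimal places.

Per-period risk-free factor R = e^0.02 = 1.0202; dividend-adjusted growth = e^(0.02−0.04) = 0.9802.
Risk-neutral probability p = (0.9802 − 0.6)/(1.4 − 0.6) = 0.3802/0.8000 = 0.4752

p = 0.4752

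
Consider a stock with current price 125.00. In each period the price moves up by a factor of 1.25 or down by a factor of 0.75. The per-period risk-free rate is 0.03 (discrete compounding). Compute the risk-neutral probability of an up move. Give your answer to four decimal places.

Risk-neutral probability p = (1 + 0.03 − 0.75)/(1.25 − 0.75) = 0.2800/0.5000 = 0.5600

p = 0.5600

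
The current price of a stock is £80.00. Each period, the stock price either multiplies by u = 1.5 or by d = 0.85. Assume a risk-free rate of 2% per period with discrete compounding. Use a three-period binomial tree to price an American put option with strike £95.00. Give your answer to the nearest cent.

£21.73

Risk-neutral probability p = (1 + 0.02 − 0.85)/(1.5 − 0.85) = 0.1700/0.6500 = 0.2615
Terminal stock prices: S_uuu = 270, S_uud = 153, S_udd = 86.7, S_ddd = 49.13
Terminal payoffs (K − S): max(-175, 0) = 0, max(-58, 0) = 0, max(8.3, 0) = 8.3, max(45.87, 0) = 45.87
Node uu (S = 180): continuation = 1/1.02·[0.2615·0.0000 + 0.7385·0.0000] = 0.0000; exercise value = 0.0000 ≤ continuation, so V_uu = 0.0000
Node ud (S = 102): continuation = 1/1.02·[0.2615·0.0000 + 0.7385·8.3000] = 6.0090; exercise value = 0.0000 ≤ continuation, so V_ud = 6.0090
Node dd (S = 57.8): continuation = 1/1.02·[0.2615·8.3000 + 0.7385·45.8700] = 35.3373; exercise value = 37.2000 > continuation, so V_dd = 37.2000 (exercise)
Node u (S = 120): continuation = 1/1.02·[0.2615·0.0000 + 0.7385·6.0090] = 4.3504; exercise value = 0.0000 ≤ continuation, so V_u = 4.3504
Node d (S = 68): continuation = 1/1.02·[0.2615·6.0090 + 0.7385·37.2000] = 28.4729; exercise value = 27.0000 ≤ continuation, so V_d = 28.4729
Node 0 (S = 80): continuation = 1/1.02·[0.2615·4.3504 + 0.7385·28.4729] = 21.7294; exercise value = 15.0000 ≤ continuation, so V_0 = 21.7294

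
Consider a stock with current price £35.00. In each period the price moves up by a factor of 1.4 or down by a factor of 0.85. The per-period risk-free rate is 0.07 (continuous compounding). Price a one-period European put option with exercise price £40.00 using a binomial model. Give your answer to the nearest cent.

Risk-neutral probability p = (e^0.07 − 0.85)/(1.4 − 0.85) = 0.2225/0.5500 = 0.4046
Terminal stock prices: S_u = 49, S_d = 29.75
Terminal payoffs (K − S): max(-9, 0) = 0, max(10.25, 0) = 10.25
Node 0 (S = 35): V_0 = e^(−0.07)·[0.4046·0.0000 + 0.5954·10.2500] = 5.6906

£5.69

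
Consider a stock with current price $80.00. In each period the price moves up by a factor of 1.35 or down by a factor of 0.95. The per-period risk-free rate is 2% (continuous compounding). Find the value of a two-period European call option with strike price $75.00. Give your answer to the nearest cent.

Risk-neutral probability p = (e^0.02 − 0.95)/(1.35 − 0.95) = 0.0702/0.4000 = 0.1755
Terminal stock prices: S_uu = 145.8, S_ud = 102.6, S_dd = 72.2
Terminal payoffs (S − K): max(70.8, 0) = 70.8, max(27.6, 0) = 27.6, max(-2.8, 0) = 0
Node u (S = 108): V_u = e^(−0.02)·[0.1755·70.8000 + 0.8245·27.6000] = 34.4851
Node d (S = 76): V_d = e^(−0.02)·[0.1755·27.6000 + 0.8245·0.0000] = 4.7480
Node 0 (S = 80): V_0 = e^(−0.02)·[0.1755·34.4851 + 0.8245·4.7480] = 9.7696

$9.77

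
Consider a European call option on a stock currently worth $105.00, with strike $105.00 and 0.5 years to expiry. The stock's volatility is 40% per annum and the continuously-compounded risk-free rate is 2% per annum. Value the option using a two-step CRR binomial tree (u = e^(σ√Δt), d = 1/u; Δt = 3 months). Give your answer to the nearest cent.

CRR parameters: u = e^(σ√Δt) = e^(0.4·√0.25) = 1.2214, d = 1/u = 0.8187
Per-period rate: rΔt = 0.02·0.25 = 0.005, so R = e^0.005 = 1.0050
Risk-neutral probability p = (e^0.005 − 0.8187)/(1.2214 − 0.8187) = 0.1863/0.4027 = 0.4626
Terminal stock prices: S_uu = 156.6, S_ud = 105, S_dd = 70.38
Terminal payoffs (S − K): max(51.64, 0) = 51.64, max(0, 0) = 0, max(-34.62, 0) = 0
Node u (S = 128.2): V_u = e^(−0.005)·[0.4626·51.6416 + 0.5374·0.0000] = 23.7710
Node d (S = 85.97): V_d = e^(−0.005)·[0.4626·0.0000 + 0.5374·0.0000] = 0.0000
Node 0 (S = 105): V_0 = e^(−0.005)·[0.4626·23.7710 + 0.5374·0.0000] = 10.9419

$10.94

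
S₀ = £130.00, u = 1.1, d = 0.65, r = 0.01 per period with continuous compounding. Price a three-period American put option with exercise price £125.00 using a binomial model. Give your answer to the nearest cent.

£15.87

Risk-neutral probability p = (e^0.01 − 0.65)/(1.1 − 0.65) = 0.3601/0.4500 = 0.8001
Terminal stock prices: S_uuu = 173, S_uud = 102.2, S_udd = 60.42, S_ddd = 35.7
Terminal payoffs (K − S): max(-48.03, 0) = 0, max(22.75, 0) = 22.75, max(64.58, 0) = 64.58, max(89.3, 0) = 89.3
Node uu (S = 157.3): continuation = e^(−0.01)·[0.8001·0.0000 + 0.1999·22.7550] = 4.5032; exercise value = 0.0000 ≤ continuation, so V_uu = 4.5032
Node ud (S = 92.95): continuation = e^(−0.01)·[0.8001·22.7550 + 0.1999·64.5825] = 30.8062; exercise value = 32.0500 > continuation, so V_ud = 32.0500 (exercise)
Node dd (S = 54.93): continuation = e^(−0.01)·[0.8001·64.5825 + 0.1999·89.2987] = 68.8312; exercise value = 70.0750 > continuation, so V_dd = 70.0750 (exercise)
Node u (S = 143): continuation = e^(−0.01)·[0.8001·4.5032 + 0.1999·32.0500] = 9.9099; exercise value = 0.0000 ≤ continuation, so V_u = 9.9099
Node d (S = 84.5): continuation = e^(−0.01)·[0.8001·32.0500 + 0.1999·70.0750] = 39.2562; exercise value = 40.5000 > continuation, so V_d = 40.5000 (exercise)
Node 0 (S = 130): continuation = e^(−0.01)·[0.8001·9.9099 + 0.1999·40.5000] = 15.8651; exercise value = 0.0000 ≤ continuation, so V_0 = 15.8651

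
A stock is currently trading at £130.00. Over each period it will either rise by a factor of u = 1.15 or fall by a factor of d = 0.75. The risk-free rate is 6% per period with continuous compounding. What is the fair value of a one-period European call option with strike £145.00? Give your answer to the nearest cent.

Risk-neutral probability p = (e^0.06 − 0.75)/(1.15 − 0.75) = 0.3118/0.4000 = 0.7796
Terminal stock prices: S_u = 149.5, S_d = 97.5
Terminal payoffs (S − K): max(4.5, 0) = 4.5, max(-47.5, 0) = 0
Node 0 (S = 130): V_0 = e^(−0.06)·[0.7796·4.5000 + 0.2204·0.0000] = 3.3039

£3.30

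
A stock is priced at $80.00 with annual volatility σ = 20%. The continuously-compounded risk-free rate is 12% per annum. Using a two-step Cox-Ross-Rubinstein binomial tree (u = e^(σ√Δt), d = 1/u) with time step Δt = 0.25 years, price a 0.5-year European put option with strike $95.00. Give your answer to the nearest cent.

CRR parameters: u = e^(σ√Δt) = e^(0.2·√0.25) = 1.1052, d = 1/u = 0.9048
Per-period rate: rΔt = 0.12·0.25 = 0.03, so R = e^0.03 = 1.0305
Risk-neutral probability p = (e^0.03 − 0.9048)/(1.1052 − 0.9048) = 0.1256/0.2003 = 0.6270
Terminal stock prices: S_uu = 97.71, S_ud = 80, S_dd = 65.5
Terminal payoffs (K − S): max(-2.712, 0) = 0, max(15, 0) = 15, max(29.5, 0) = 29.5
Node u (S = 88.41): V_u = e^(−0.03)·[0.6270·0.0000 + 0.3730·15.0000] = 5.4291
Node d (S = 72.39): V_d = e^(−0.03)·[0.6270·15.0000 + 0.3730·29.5015] = 19.8053
Node 0 (S = 80): V_0 = e^(−0.03)·[0.6270·5.4291 + 0.3730·19.8053] = 10.4719

$10.47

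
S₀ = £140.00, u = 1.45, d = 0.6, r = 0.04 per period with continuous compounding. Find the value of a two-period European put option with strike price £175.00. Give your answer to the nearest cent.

£51.18

Risk-neutral probability p = (e^0.04 − 0.6)/(1.45 − 0.6) = 0.4408/0.8500 = 0.5186
Terminal stock prices: S_uu = 294.4, S_ud = 121.8, S_dd = 50.4
Terminal payoffs (K − S): max(-119.4, 0) = 0, max(53.2, 0) = 53.2, max(124.6, 0) = 124.6
Node u (S = 203): V_u = e^(−0.04)·[0.5186·0.0000 + 0.4814·53.2000] = 24.6062
Node d (S = 84): V_d = e^(−0.04)·[0.5186·53.2000 + 0.4814·124.6000] = 84.1382
Node 0 (S = 140): V_0 = e^(−0.04)·[0.5186·24.6062 + 0.4814·84.1382] = 51.1763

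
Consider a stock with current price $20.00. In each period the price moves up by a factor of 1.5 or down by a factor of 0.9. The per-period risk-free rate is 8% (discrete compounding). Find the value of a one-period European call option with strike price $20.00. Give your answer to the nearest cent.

$2.78

Risk-neutral probability p = (1 + 0.08 − 0.9)/(1.5 − 0.9) = 0.1800/0.6000 = 0.3000
Terminal stock prices: S_u = 30, S_d = 18
Terminal payoffs (S − K): max(10, 0) = 10, max(-2, 0) = 0
Node 0 (S = 20): V_0 = 1/1.08·[0.3000·10.0000 + 0.7000·0.0000] = 2.7778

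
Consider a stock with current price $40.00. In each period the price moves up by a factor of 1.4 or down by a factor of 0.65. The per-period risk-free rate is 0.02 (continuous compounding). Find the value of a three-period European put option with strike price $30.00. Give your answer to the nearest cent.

Risk-neutral probability p = (e^0.02 − 0.65)/(1.4 − 0.65) = 0.3702/0.7500 = 0.4936
Terminal stock prices: S_uuu = 109.8, S_uud = 50.96, S_udd = 23.66, S_ddd = 10.98
Terminal payoffs (K − S): max(-79.76, 0) = 0, max(-20.96, 0) = 0, max(6.34, 0) = 6.34, max(19.02, 0) = 19.02
Node uu (S = 78.4): V_uu = e^(−0.02)·[0.4936·0.0000 + 0.5064·0.0000] = 0.0000
Node ud (S = 36.4): V_ud = e^(−0.02)·[0.4936·0.0000 + 0.5064·6.3400] = 3.1470
Node dd (S = 16.9): V_dd = e^(−0.02)·[0.4936·6.3400 + 0.5064·19.0150] = 12.5060
Node u (S = 56): V_u = e^(−0.02)·[0.4936·0.0000 + 0.5064·3.1470] = 1.5621
Node d (S = 26): V_d = e^(−0.02)·[0.4936·3.1470 + 0.5064·12.5060] = 7.7302
Node 0 (S = 40): V_0 = e^(−0.02)·[0.4936·1.5621 + 0.5064·7.7302] = 4.5928

$4.59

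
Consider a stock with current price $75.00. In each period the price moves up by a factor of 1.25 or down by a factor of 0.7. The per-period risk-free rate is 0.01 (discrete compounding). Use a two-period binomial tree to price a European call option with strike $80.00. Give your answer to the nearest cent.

$11.58

Risk-neutral probability p = (1 + 0.01 − 0.7)/(1.25 − 0.7) = 0.3100/0.5500 = 0.5636
Terminal stock prices: S_uu = 117.2, S_ud = 65.62, S_dd = 36.75
Terminal payoffs (S − K): max(37.19, 0) = 37.19, max(-14.38, 0) = 0, max(-43.25, 0) = 0
Node u (S = 93.75): V_u = 1/1.01·[0.5636·37.1875 + 0.4364·0.0000] = 20.7527
Node d (S = 52.5): V_d = 1/1.01·[0.5636·0.0000 + 0.4364·0.0000] = 0.0000
Node 0 (S = 75): V_0 = 1/1.01·[0.5636·20.7527 + 0.4364·0.0000] = 11.5812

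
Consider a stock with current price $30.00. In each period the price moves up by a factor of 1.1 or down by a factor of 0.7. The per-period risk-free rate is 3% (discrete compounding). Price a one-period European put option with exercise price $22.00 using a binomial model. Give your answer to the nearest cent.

Risk-neutral probability p = (1 + 0.03 − 0.7)/(1.1 − 0.7) = 0.3300/0.4000 = 0.8250
Terminal stock prices: S_u = 33, S_d = 21
Terminal payoffs (K − S): max(-11, 0) = 0, max(1, 0) = 1
Node 0 (S = 30): V_0 = 1/1.03·[0.8250·0.0000 + 0.1750·1.0000] = 0.1699

$0.17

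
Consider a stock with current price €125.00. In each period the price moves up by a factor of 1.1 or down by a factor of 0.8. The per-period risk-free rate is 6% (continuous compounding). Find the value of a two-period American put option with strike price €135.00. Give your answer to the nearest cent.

€10.00

Risk-neutral probability p = (e^0.06 − 0.8)/(1.1 − 0.8) = 0.2618/0.3000 = 0.8728
Terminal stock prices: S_uu = 151.3, S_ud = 110, S_dd = 80
Terminal payoffs (K − S): max(-16.25, 0) = 0, max(25, 0) = 25, max(55, 0) = 55
Node u (S = 137.5): continuation = e^(−0.06)·[0.8728·0.0000 + 0.1272·25.0000] = 2.9951; exercise value = 0.0000 ≤ continuation, so V_u = 2.9951
Node d (S = 100): continuation = e^(−0.06)·[0.8728·25.0000 + 0.1272·55.0000] = 27.1382; exercise value = 35.0000 > continuation, so V_d = 35.0000 (exercise)
Node 0 (S = 125): continuation = e^(−0.06)·[0.8728·2.9951 + 0.1272·35.0000] = 6.6550; exercise value = 10.0000 > continuation, so V_0 = 10.0000 (exercise)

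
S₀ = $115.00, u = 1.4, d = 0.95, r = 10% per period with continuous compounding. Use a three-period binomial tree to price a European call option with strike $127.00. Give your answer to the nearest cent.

Risk-neutral probability p = (e^0.1 − 0.95)/(1.4 − 0.95) = 0.1552/0.4500 = 0.3448
Terminal stock prices: S_uuu = 315.6, S_uud = 214.1, S_udd = 145.3, S_ddd = 98.6
Terminal payoffs (S − K): max(188.6, 0) = 188.6, max(87.13, 0) = 87.13, max(18.3, 0) = 18.3, max(-28.4, 0) = 0
Node uu (S = 225.4): V_uu = e^(−0.1)·[0.3448·188.5600 + 0.6552·87.1300] = 110.4856
Node ud (S = 152.9): V_ud = e^(−0.1)·[0.3448·87.1300 + 0.6552·18.3025] = 38.0356
Node dd (S = 103.8): V_dd = e^(−0.1)·[0.3448·18.3025 + 0.6552·0.0000] = 5.7106
Node u (S = 161): V_u = e^(−0.1)·[0.3448·110.4856 + 0.6552·38.0356] = 57.0212
Node d (S = 109.2): V_d = e^(−0.1)·[0.3448·38.0356 + 0.6552·5.7106] = 15.2529
Node 0 (S = 115): V_0 = e^(−0.1)·[0.3448·57.0212 + 0.6552·15.2529] = 26.8335

$26.83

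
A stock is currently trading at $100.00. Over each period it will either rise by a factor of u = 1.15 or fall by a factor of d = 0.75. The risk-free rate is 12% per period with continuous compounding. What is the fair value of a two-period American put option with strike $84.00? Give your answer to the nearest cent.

Risk-neutral probability p = (e^0.12 − 0.75)/(1.15 − 0.75) = 0.3775/0.4000 = 0.9437
Terminal stock prices: S_uu = 132.2, S_ud = 86.25, S_dd = 56.25
Terminal payoffs (K − S): max(-48.25, 0) = 0, max(-2.25, 0) = 0, max(27.75, 0) = 27.75
Node u (S = 115): continuation = e^(−0.12)·[0.9437·0.0000 + 0.0563·0.0000] = 0.0000; exercise value = 0.0000 ≤ continuation, so V_u = 0.0000
Node d (S = 75): continuation = e^(−0.12)·[0.9437·0.0000 + 0.0563·27.7500] = 1.3846; exercise value = 9.0000 > continuation, so V_d = 9.0000 (exercise)
Node 0 (S = 100): continuation = e^(−0.12)·[0.9437·0.0000 + 0.0563·9.0000] = 0.4491; exercise value = 0.0000 ≤ continuation, so V_0 = 0.4491

$0.45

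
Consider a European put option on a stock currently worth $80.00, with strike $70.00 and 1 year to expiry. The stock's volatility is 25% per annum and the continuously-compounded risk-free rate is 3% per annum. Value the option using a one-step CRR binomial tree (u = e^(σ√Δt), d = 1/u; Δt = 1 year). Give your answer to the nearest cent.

CRR parameters: u = e^(σ√Δt) = e^(0.25·√1) = 1.2840, d = 1/u = 0.7788
Per-period rate: rΔt = 0.03·1 = 0.03, so R = e^0.03 = 1.0305
Risk-neutral probability p = (e^0.03 − 0.7788)/(1.2840 − 0.7788) = 0.2517/0.5052 = 0.4981
Terminal stock prices: S_u = 102.7, S_d = 62.3
Terminal payoffs (K − S): max(-32.72, 0) = 0, max(7.696, 0) = 7.696
Node 0 (S = 80): V_0 = e^(−0.03)·[0.4981·0.0000 + 0.5019·7.6959] = 3.7484

$3.75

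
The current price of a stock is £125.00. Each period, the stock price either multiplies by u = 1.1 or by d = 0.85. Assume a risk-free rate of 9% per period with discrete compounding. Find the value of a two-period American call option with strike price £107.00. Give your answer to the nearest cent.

£34.96

Risk-neutral probability p = (1 + 0.09 − 0.85)/(1.1 − 0.85) = 0.2400/0.2500 = 0.9600
Terminal stock prices: S_uu = 151.3, S_ud = 116.9, S_dd = 90.31
Terminal payoffs (S − K): max(44.25, 0) = 44.25, max(9.875, 0) = 9.875, max(-16.69, 0) = 0
Node u (S = 137.5): continuation = 1/1.09·[0.9600·44.2500 + 0.0400·9.8750] = 39.3349; exercise value = 30.5000 ≤ continuation, so V_u = 39.3349
Node d (S = 106.2): continuation = 1/1.09·[0.9600·9.8750 + 0.0400·0.0000] = 8.6972; exercise value = 0.0000 ≤ continuation, so V_d = 8.6972
Node 0 (S = 125): continuation = 1/1.09·[0.9600·39.3349 + 0.0400·8.6972] = 34.9627; exercise value = 18.0000 ≤ continuation, so V_0 = 34.9627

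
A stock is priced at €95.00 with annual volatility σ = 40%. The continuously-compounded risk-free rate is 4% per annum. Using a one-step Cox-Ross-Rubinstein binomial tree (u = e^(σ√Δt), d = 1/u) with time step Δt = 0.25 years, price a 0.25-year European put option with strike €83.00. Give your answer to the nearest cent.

€2.71

CRR parameters: u = e^(σ√Δt) = e^(0.4·√0.25) = 1.2214, d = 1/u = 0.8187
Per-period rate: rΔt = 0.04·0.25 = 0.01, so R = e^0.01 = 1.0101
Risk-neutral probability p = (e^0.01 − 0.8187)/(1.2214 − 0.8187) = 0.1913/0.4027 = 0.4751
Terminal stock prices: S_u = 116, S_d = 77.78
Terminal payoffs (K − S): max(-33.03, 0) = 0, max(5.221, 0) = 5.221
Node 0 (S = 95): V_0 = e^(−0.01)·[0.4751·0.0000 + 0.5249·5.2206] = 2.7129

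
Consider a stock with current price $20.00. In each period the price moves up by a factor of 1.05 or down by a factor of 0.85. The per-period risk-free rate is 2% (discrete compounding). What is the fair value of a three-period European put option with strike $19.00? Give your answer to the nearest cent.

Risk-neutral probability p = (1 + 0.02 − 0.85)/(1.05 − 0.85) = 0.1700/0.2000 = 0.8500
Terminal stock prices: S_uuu = 23.15, S_uud = 18.74, S_udd = 15.17, S_ddd = 12.28
Terminal payoffs (K − S): max(-4.153, 0) = 0, max(0.2575, 0) = 0.2575, max(3.828, 0) = 3.828, max(6.718, 0) = 6.718
Node uu (S = 22.05): V_uu = 1/1.02·[0.8500·0.0000 + 0.1500·0.2575] = 0.0379
Node ud (S = 17.85): V_ud = 1/1.02·[0.8500·0.2575 + 0.1500·3.8275] = 0.7775
Node dd (S = 14.45): V_dd = 1/1.02·[0.8500·3.8275 + 0.1500·6.7175] = 4.1775
Node u (S = 21): V_u = 1/1.02·[0.8500·0.0379 + 0.1500·0.7775] = 0.1459
Node d (S = 17): V_d = 1/1.02·[0.8500·0.7775 + 0.1500·4.1775] = 1.2622
Node 0 (S = 20): V_0 = 1/1.02·[0.8500·0.1459 + 0.1500·1.2622] = 0.3072

$0.31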